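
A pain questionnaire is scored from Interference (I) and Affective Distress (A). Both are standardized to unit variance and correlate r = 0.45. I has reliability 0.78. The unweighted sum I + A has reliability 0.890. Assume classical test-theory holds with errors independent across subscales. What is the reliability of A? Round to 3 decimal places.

0.901

Var(I+A) = 2 + 2·0.45 = 2.900.
True-score variance = ρ_I + ρ_A + 2·0.45, so 0.890 = (0.78 + ρ_A + 0.90) / 2.900.
ρ_A = 0.890·2.900 − 0.78 − 0.90 = 0.901.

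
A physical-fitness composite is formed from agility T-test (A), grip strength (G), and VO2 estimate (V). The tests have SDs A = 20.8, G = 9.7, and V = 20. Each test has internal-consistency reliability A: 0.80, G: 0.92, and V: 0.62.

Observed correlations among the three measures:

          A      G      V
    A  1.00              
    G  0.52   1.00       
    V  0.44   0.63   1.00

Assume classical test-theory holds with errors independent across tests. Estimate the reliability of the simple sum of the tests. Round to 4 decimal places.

Var(A+G+V) = 20.8² + 9.7² + 20² + 2·[20.8·9.7·0.52 + 20.8·20·0.44 + 9.7·20·0.63] = 926.73 + 820.35 = 1747.08.
Under uncorrelated errors the observed covariances equal the true-score covariances, so only the own-variance terms attenuate.
True-score variance = [20.8²·0.80 + 9.7²·0.92 + 20²·0.62] + 820.35 = 680.675 + 820.35 = 1501.03.
Reliability = 1501.03 / 1747.08 = 0.8592.

0.8592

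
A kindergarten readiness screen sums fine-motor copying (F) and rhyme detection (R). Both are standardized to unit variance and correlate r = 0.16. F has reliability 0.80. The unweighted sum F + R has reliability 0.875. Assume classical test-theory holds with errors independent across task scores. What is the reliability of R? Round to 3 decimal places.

Var(F+R) = 2 + 2·0.16 = 2.320.
True-score variance = ρ_F + ρ_R + 2·0.16, so 0.875 = (0.80 + ρ_R + 0.32) / 2.320.
ρ_R = 0.875·2.320 − 0.80 − 0.32 = 0.910.

0.910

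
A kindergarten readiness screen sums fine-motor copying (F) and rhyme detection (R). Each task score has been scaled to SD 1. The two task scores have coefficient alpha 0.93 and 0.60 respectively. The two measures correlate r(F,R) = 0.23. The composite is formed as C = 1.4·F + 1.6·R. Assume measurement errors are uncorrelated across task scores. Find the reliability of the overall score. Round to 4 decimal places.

0.7908

Var(C) = 1.4² + 1.6² + 2·[2.24·0.23] = 4.52 + 1.0304 = 5.5504.
Under uncorrelated errors the observed covariances equal the true-score covariances, so only the own-variance terms attenuate.
True-score variance = [1.4²·0.93 + 1.6²·0.60] + 1.0304 = 3.3588 + 1.0304 = 4.3892.
Reliability = 4.3892 / 5.5504 = 0.7908.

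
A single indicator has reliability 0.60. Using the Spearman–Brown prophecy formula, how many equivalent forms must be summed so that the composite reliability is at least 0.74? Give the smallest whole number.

2

k ≥ ρ*(1−ρ₁)/(ρ₁(1−ρ*)) = 0.74·0.40 / (0.60·0.26) = 1.897.
Smallest integer k = 2.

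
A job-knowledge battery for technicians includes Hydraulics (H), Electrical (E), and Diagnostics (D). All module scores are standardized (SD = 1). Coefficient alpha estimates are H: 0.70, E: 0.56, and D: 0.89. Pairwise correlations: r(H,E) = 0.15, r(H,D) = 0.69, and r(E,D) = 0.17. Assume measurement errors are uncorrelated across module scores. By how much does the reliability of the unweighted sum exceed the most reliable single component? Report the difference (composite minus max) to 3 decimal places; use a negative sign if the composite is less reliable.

-0.059

Var(sum) = 3 + 2.02 = 5.02; true-score variance = 2.15 + 2.02 = 4.17; composite reliability = 0.8307.
Max component reliability = 0.8900.
Difference = 0.8307 − 0.8900 = -0.059.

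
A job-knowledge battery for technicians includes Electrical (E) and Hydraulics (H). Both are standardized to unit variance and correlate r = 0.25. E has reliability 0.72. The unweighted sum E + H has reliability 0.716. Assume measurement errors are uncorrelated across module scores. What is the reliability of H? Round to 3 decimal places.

0.570

Var(E+H) = 2 + 2·0.25 = 2.500.
True-score variance = ρ_E + ρ_H + 2·0.25, so 0.716 = (0.72 + ρ_H + 0.50) / 2.500.
ρ_H = 0.716·2.500 − 0.72 − 0.50 = 0.570.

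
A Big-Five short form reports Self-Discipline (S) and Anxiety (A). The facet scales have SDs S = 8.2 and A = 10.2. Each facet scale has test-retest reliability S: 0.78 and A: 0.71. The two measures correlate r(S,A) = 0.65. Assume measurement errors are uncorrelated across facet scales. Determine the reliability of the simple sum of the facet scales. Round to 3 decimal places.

Var(S+A) = 8.2² + 10.2² + 2·[8.2·10.2·0.65] = 171.28 + 108.732 = 280.012.
Under uncorrelated errors the observed covariances equal the true-score covariances, so only the own-variance terms attenuate.
True-score variance = [8.2²·0.78 + 10.2²·0.71] + 108.732 = 126.316 + 108.732 = 235.048.
Reliability = 235.048 / 280.012 = 0.839.

0.839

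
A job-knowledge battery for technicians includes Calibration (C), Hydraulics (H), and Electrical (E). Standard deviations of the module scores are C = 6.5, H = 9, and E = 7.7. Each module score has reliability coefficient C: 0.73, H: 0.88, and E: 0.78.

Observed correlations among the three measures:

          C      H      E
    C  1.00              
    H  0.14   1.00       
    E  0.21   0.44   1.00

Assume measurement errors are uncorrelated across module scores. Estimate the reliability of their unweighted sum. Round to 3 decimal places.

Var(C+H+E) = 6.5² + 9² + 7.7² + 2·[6.5·9·0.14 + 6.5·7.7·0.21 + 9·7.7·0.44] = 182.54 + 98.385 = 280.925.
Because errors are independent across components, Cov(Tᵢ,Tⱼ) = Cov(Xᵢ,Xⱼ); the off-diagonal part of the true-score variance is the same as above.
True-score variance = [6.5²·0.73 + 9²·0.88 + 7.7²·0.78] + 98.385 = 148.369 + 98.385 = 246.754.
Reliability = 246.754 / 280.925 = 0.878.

0.878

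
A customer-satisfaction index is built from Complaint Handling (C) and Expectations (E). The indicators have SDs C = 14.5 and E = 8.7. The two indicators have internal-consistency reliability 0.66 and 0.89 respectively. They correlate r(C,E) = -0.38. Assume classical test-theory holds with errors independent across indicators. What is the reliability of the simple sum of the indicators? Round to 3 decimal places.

Var(C+E) = 14.5² + 8.7² + 2·[14.5·8.7·(-0.38)] = 285.94 − 95.874 = 190.066.
With uncorrelated errors the cross-covariances are all true-score covariance, so they carry over unchanged; only the diagonal terms shrink to ρᵢσᵢ².
True-score variance = [14.5²·0.66 + 8.7²·0.89] − 95.874 = 206.129 − 95.874 = 110.255.
Reliability = 110.255 / 190.066 = 0.580.

0.580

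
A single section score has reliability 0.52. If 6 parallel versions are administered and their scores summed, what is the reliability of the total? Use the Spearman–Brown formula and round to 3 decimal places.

ρ_k = kρ / (1 + (k−1)ρ) = 6·0.52 / (1 + 5·0.52) = 3.120 / 3.600 = 0.867.

0.867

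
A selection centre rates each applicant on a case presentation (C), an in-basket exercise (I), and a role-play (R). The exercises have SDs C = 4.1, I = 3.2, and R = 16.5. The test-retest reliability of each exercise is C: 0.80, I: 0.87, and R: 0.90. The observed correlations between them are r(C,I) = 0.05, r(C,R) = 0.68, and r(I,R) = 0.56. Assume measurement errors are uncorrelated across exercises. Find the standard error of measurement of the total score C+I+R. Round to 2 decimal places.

Var(total) = 299.3 + 152.452 = 451.752.
True-score variance = 267.382 + 152.452 = 419.834, so reliability = 0.9293.
Error variance = 451.752 − 419.834 = 31.9182; SEM = √31.9182 = 5.65.

5.65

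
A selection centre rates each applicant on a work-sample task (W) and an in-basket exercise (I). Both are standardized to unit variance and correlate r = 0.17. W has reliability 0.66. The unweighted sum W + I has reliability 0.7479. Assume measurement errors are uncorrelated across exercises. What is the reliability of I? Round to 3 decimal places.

Var(W+I) = 2 + 2·0.17 = 2.340.
True-score variance = ρ_W + ρ_I + 2·0.17, so 0.7479 = (0.66 + ρ_I + 0.34) / 2.340.
ρ_I = 0.7479·2.340 − 0.66 − 0.34 = 0.750.

0.750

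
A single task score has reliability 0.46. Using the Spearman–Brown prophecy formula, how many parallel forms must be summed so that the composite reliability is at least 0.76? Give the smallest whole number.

4

k ≥ ρ*(1−ρ₁)/(ρ₁(1−ρ*)) = 0.76·0.54 / (0.46·0.24) = 3.717.
Smallest integer k = 4.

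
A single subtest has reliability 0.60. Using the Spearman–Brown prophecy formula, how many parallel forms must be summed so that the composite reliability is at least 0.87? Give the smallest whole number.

5

k ≥ ρ*(1−ρ₁)/(ρ₁(1−ρ*)) = 0.87·0.40 / (0.60·0.13) = 4.462.
Smallest integer k = 5.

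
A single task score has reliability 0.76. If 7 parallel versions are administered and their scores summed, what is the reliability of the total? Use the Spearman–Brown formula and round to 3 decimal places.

ρ_k = kρ / (1 + (k−1)ρ) = 7·0.76 / (1 + 6·0.76) = 5.320 / 5.560 = 0.957.

0.957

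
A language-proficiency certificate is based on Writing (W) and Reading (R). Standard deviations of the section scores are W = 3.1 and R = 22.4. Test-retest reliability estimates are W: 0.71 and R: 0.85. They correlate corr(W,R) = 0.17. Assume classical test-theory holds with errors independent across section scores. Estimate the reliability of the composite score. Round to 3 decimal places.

Var(W+R) = 3.1² + 22.4² + 2·[3.1·22.4·0.17] = 511.37 + 23.6096 = 534.98.
With uncorrelated errors the cross-covariances are all true-score covariance, so they carry over unchanged; only the diagonal terms shrink to ρᵢσᵢ².
True-score variance = [3.1²·0.71 + 22.4²·0.85] + 23.6096 = 433.319 + 23.6096 = 456.929.
Reliability = 456.929 / 534.98 = 0.854.

0.854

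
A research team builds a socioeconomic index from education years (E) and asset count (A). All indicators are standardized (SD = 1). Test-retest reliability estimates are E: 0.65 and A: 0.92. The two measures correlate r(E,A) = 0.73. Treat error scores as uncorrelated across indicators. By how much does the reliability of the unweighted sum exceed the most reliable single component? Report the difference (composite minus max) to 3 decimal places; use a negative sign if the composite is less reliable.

-0.044

Var(sum) = 2 + 1.46 = 3.46; true-score variance = 1.57 + 1.46 = 3.03; composite reliability = 0.8757.
Max component reliability = 0.9200.
Difference = 0.8757 − 0.9200 = -0.044.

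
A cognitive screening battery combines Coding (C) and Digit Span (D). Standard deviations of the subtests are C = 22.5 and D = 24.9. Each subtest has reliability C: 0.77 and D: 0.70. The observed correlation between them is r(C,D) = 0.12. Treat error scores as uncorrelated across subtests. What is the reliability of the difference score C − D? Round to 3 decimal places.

Var(C−D) = 22.5² + 24.9² − 2·22.5·24.9·0.12 = 1126.26 − 134.46 = 991.8.
Because errors are independent across components, Cov(Tᵢ,Tⱼ) = Cov(Xᵢ,Xⱼ); the off-diagonal part of the true-score variance is the same as above.
True-score variance = [22.5²·0.77 + 24.9²·0.70] − 134.46 = 823.819 − 134.46 = 689.359.
Reliability = 689.359 / 991.8 = 0.695.

0.695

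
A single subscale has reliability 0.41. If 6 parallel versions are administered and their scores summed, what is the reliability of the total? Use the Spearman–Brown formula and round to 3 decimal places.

ρ_k = kρ / (1 + (k−1)ρ) = 6·0.41 / (1 + 5·0.41) = 2.460 / 3.050 = 0.807.

0.807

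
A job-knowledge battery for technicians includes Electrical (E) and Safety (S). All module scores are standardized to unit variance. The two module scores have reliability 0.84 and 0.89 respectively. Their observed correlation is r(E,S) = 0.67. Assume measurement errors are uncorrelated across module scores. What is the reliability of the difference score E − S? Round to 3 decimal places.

0.591

Var(E−S) = 1 + 1 − 2·0.67 = 2 − 1.34 = 0.66.
With uncorrelated errors the cross-covariances are all true-score covariance, so they carry over unchanged; only the diagonal terms shrink to ρᵢσᵢ².
True-score variance = [0.84 + 0.89] − 1.34 = 1.73 − 1.34 = 0.39.
Reliability = 0.39 / 0.66 = 0.591.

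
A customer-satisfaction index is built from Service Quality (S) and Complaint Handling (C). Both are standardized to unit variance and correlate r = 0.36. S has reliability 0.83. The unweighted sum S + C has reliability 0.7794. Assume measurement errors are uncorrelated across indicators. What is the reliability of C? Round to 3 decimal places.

0.570

Var(S+C) = 2 + 2·0.36 = 2.720.
True-score variance = ρ_S + ρ_C + 2·0.36, so 0.7794 = (0.83 + ρ_C + 0.72) / 2.720.
ρ_C = 0.7794·2.720 − 0.83 − 0.72 = 0.570.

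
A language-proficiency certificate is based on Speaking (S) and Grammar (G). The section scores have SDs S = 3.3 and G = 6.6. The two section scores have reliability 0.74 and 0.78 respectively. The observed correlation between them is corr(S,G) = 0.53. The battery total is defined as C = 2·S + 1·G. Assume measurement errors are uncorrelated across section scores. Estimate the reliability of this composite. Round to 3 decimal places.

Var(C) = 2²·3.3² + 6.6² + 2·[2·3.3·6.6·0.53] = 87.12 + 46.1736 = 133.294.
Under uncorrelated errors the observed covariances equal the true-score covariances, so only the own-variance terms attenuate.
True-score variance = [2²·3.3²·0.74 + 6.6²·0.78] + 46.1736 = 66.2112 + 46.1736 = 112.385.
Reliability = 112.385 / 133.294 = 0.843.

0.843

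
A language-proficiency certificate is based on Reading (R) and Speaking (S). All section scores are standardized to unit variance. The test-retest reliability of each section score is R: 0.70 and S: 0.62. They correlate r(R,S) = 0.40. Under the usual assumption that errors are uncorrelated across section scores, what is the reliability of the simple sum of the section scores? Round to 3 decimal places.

Var(R+S) = 2 + 2·[0.40] = 2 + 0.8 = 2.8.
Under uncorrelated errors the observed covariances equal the true-score covariances, so only the own-variance terms attenuate.
True-score variance = [0.70 + 0.62] + 0.8 = 1.32 + 0.8 = 2.12.
Reliability = 2.12 / 2.8 = 0.757.

0.757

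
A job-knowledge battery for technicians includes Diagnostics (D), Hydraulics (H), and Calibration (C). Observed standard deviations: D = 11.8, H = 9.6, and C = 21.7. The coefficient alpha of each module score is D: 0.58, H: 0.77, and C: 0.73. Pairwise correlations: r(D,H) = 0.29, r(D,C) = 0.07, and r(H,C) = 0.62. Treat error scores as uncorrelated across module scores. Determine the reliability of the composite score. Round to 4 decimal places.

0.8053

Var(D+H+C) = 11.8² + 9.6² + 21.7² + 2·[11.8·9.6·0.29 + 11.8·21.7·0.07 + 9.6·21.7·0.62] = 702.29 + 359.868 = 1062.16.
Under uncorrelated errors the observed covariances equal the true-score covariances, so only the own-variance terms attenuate.
True-score variance = [11.8²·0.58 + 9.6²·0.77 + 21.7²·0.73] + 359.868 = 495.472 + 359.868 = 855.34.
Reliability = 855.34 / 1062.16 = 0.8053.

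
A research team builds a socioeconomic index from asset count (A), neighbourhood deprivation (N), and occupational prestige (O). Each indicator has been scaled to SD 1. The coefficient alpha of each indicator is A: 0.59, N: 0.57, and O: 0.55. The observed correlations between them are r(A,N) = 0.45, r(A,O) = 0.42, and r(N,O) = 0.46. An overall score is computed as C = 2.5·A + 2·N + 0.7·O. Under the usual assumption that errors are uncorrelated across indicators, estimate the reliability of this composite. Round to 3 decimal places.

Var(C) = 2.5² + 2² + 0.7² + 2·[5·0.45 + 1.75·0.42 + 1.4·0.46] = 10.74 + 7.258 = 17.998.
With uncorrelated errors the cross-covariances are all true-score covariance, so they carry over unchanged; only the diagonal terms shrink to ρᵢσᵢ².
True-score variance = [2.5²·0.59 + 2²·0.57 + 0.7²·0.55] + 7.258 = 6.237 + 7.258 = 13.495.
Reliability = 13.495 / 17.998 = 0.750.

0.750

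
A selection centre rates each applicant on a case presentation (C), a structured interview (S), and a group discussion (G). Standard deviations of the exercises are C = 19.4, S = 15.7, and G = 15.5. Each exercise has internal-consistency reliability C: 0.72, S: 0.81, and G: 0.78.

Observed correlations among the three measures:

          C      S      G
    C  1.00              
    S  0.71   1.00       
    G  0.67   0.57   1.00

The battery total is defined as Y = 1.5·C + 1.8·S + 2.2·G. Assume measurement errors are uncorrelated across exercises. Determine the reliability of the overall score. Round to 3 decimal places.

Var(Y) = 1.5²·19.4² + 1.8²·15.7² + 2.2²·15.5² + 2·[2.7·19.4·15.7·0.71 + 3.3·19.4·15.5·0.67 + 3.96·15.7·15.5·0.57] = 2808.25 + 3596.03 = 6404.28.
Under uncorrelated errors the observed covariances equal the true-score covariances, so only the own-variance terms attenuate.
True-score variance = [1.5²·19.4²·0.72 + 1.8²·15.7²·0.81 + 2.2²·15.5²·0.78] + 3596.03 = 2163.58 + 3596.03 = 5759.62.
Reliability = 5759.62 / 6404.28 = 0.899.

0.899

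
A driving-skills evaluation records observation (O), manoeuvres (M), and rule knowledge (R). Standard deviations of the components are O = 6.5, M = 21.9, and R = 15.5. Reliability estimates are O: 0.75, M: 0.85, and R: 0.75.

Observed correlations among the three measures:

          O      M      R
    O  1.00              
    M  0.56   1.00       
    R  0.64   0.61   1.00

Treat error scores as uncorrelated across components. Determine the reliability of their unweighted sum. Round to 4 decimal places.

Var(O+M+R) = 6.5² + 21.9² + 15.5² + 2·[6.5·21.9·0.56 + 6.5·15.5·0.64 + 21.9·15.5·0.61] = 762.11 + 702.521 = 1464.63.
Under uncorrelated errors the observed covariances equal the true-score covariances, so only the own-variance terms attenuate.
True-score variance = [6.5²·0.75 + 21.9²·0.85 + 15.5²·0.75] + 702.521 = 619.543 + 702.521 = 1322.06.
Reliability = 1322.06 / 1464.63 = 0.9027.

0.9027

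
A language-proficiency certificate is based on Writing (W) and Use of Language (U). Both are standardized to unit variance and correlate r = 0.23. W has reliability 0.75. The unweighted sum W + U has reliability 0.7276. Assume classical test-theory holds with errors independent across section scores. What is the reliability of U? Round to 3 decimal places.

Var(W+U) = 2 + 2·0.23 = 2.460.
True-score variance = ρ_W + ρ_U + 2·0.23, so 0.7276 = (0.75 + ρ_U + 0.46) / 2.460.
ρ_U = 0.7276·2.460 − 0.75 − 0.46 = 0.580.

0.580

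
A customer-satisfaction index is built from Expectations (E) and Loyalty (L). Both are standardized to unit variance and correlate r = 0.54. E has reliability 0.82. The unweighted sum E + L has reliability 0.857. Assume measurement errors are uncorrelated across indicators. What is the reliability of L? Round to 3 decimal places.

Var(E+L) = 2 + 2·0.54 = 3.080.
True-score variance = ρ_E + ρ_L + 2·0.54, so 0.857 = (0.82 + ρ_L + 1.08) / 3.080.
ρ_L = 0.857·3.080 − 0.82 − 1.08 = 0.740.

0.740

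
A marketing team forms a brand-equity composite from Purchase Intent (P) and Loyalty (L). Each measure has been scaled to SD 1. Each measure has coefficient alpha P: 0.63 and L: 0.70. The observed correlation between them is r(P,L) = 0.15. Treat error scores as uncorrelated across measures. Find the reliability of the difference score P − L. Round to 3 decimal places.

Var(P−L) = 1 + 1 − 2·0.15 = 2 − 0.3 = 1.7.
Because errors are independent across components, Cov(Tᵢ,Tⱼ) = Cov(Xᵢ,Xⱼ); the off-diagonal part of the true-score variance is the same as above.
True-score variance = [0.63 + 0.70] − 0.3 = 1.33 − 0.3 = 1.03.
Reliability = 1.03 / 1.7 = 0.606.

0.606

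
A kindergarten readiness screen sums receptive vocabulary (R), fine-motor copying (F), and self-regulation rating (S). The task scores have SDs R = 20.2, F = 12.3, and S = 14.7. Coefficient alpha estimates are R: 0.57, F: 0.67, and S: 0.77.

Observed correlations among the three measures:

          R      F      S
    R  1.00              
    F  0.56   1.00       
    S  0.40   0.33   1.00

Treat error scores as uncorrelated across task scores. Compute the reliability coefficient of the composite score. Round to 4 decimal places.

Var(R+F+S) = 20.2² + 12.3² + 14.7² + 2·[20.2·12.3·0.56 + 20.2·14.7·0.40 + 12.3·14.7·0.33] = 775.42 + 635.162 = 1410.58.
With uncorrelated errors the cross-covariances are all true-score covariance, so they carry over unchanged; only the diagonal terms shrink to ρᵢσᵢ².
True-score variance = [20.2²·0.57 + 12.3²·0.67 + 14.7²·0.77] + 635.162 = 500.336 + 635.162 = 1135.5.
Reliability = 1135.5 / 1410.58 = 0.8050.

0.8050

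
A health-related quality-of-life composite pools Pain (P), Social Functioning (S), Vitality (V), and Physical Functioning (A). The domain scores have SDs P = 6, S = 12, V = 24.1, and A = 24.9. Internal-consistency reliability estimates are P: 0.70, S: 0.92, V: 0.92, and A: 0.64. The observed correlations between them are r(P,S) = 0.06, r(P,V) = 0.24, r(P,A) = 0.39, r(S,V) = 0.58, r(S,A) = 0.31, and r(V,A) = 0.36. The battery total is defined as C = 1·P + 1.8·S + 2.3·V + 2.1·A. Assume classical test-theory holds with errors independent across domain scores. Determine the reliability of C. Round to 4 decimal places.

0.8828

Var(C) = 6² + 1.8²·12² + 2.3²·24.1² + 2.1²·24.9² + 2·[1.8·6·12·0.06 + 2.3·6·24.1·0.24 + 2.1·6·24.9·0.39 + 4.14·12·24.1·0.58 + 3.78·12·24.9·0.31 + 4.83·24.1·24.9·0.36] = 6309.29 + 4595.9 = 10905.2.
Because errors are independent across components, Cov(Tᵢ,Tⱼ) = Cov(Xᵢ,Xⱼ); the off-diagonal part of the true-score variance is the same as above.
True-score variance = [6²·0.70 + 1.8²·12²·0.92 + 2.3²·24.1²·0.92 + 2.1²·24.9²·0.64] + 4595.9 = 5031.04 + 4595.9 = 9626.94.
Reliability = 9626.94 / 10905.2 = 0.8828.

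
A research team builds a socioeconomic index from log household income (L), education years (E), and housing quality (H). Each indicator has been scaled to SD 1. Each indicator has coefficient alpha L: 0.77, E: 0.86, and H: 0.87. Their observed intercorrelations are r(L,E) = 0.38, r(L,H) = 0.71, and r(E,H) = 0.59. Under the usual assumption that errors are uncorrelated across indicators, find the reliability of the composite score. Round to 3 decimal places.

Var(L+E+H) = 3 + 2·[0.38 + 0.71 + 0.59] = 3 + 3.36 = 6.36.
With uncorrelated errors the cross-covariances are all true-score covariance, so they carry over unchanged; only the diagonal terms shrink to ρᵢσᵢ².
True-score variance = [0.77 + 0.86 + 0.87] + 3.36 = 2.5 + 3.36 = 5.86.
Reliability = 5.86 / 6.36 = 0.921.

0.921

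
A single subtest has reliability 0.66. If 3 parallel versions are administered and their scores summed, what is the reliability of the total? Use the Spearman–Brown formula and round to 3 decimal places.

ρ_k = kρ / (1 + (k−1)ρ) = 3·0.66 / (1 + 2·0.66) = 1.980 / 2.320 = 0.853.

0.853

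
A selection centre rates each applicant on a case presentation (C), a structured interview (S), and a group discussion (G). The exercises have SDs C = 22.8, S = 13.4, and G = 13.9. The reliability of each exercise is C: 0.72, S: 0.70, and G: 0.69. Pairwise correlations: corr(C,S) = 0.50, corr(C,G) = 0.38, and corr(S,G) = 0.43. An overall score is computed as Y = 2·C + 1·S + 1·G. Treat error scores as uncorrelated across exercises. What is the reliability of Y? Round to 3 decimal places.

Var(Y) = 2²·22.8² + 13.4² + 13.9² + 2·[2·22.8·13.4·0.50 + 2·22.8·13.9·0.38 + 13.4·13.9·0.43] = 2452.13 + 1252.94 = 3705.07.
Under uncorrelated errors the observed covariances equal the true-score covariances, so only the own-variance terms attenuate.
True-score variance = [2²·22.8²·0.72 + 13.4²·0.70 + 13.9²·0.69] + 1252.94 = 1756.15 + 1252.94 = 3009.09.
Reliability = 3009.09 / 3705.07 = 0.812.

0.812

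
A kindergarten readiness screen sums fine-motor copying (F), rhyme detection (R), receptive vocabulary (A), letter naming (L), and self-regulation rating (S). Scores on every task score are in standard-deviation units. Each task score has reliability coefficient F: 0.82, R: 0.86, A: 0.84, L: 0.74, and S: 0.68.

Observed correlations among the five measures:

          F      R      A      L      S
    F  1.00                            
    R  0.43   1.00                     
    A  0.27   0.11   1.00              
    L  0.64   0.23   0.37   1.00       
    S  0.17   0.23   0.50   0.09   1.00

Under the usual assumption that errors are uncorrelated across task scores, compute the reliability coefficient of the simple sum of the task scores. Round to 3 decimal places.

0.904

Var(F+R+A+L+S) = 5 + 2·[0.43 + 0.27 + 0.64 + 0.17 + 0.11 + 0.23 + 0.23 + 0.37 + 0.50 + 0.09] = 5 + 6.08 = 11.08.
Under uncorrelated errors the observed covariances equal the true-score covariances, so only the own-variance terms attenuate.
True-score variance = [0.82 + 0.86 + 0.84 + 0.74 + 0.68] + 6.08 = 3.94 + 6.08 = 10.02.
Reliability = 10.02 / 11.08 = 0.904.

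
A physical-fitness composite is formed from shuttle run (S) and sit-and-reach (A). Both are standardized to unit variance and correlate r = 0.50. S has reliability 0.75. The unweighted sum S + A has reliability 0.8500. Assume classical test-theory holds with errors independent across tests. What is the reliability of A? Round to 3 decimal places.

Var(S+A) = 2 + 2·0.50 = 3.000.
True-score variance = ρ_S + ρ_A + 2·0.50, so 0.8500 = (0.75 + ρ_A + 1.00) / 3.000.
ρ_A = 0.8500·3.000 − 0.75 − 1.00 = 0.800.

0.800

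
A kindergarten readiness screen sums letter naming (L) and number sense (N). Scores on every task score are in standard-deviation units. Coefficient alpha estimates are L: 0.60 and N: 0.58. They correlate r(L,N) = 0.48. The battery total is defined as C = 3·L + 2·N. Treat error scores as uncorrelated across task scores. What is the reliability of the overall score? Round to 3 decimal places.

Var(C) = 3² + 2² + 2·[6·0.48] = 13 + 5.76 = 18.76.
With uncorrelated errors the cross-covariances are all true-score covariance, so they carry over unchanged; only the diagonal terms shrink to ρᵢσᵢ².
True-score variance = [3²·0.60 + 2²·0.58] + 5.76 = 7.72 + 5.76 = 13.48.
Reliability = 13.48 / 18.76 = 0.719.

0.719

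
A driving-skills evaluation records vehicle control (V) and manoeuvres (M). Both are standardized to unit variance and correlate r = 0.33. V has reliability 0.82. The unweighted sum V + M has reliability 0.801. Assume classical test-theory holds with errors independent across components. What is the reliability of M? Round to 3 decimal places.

Var(V+M) = 2 + 2·0.33 = 2.660.
True-score variance = ρ_V + ρ_M + 2·0.33, so 0.801 = (0.82 + ρ_M + 0.66) / 2.660.
ρ_M = 0.801·2.660 − 0.82 − 0.66 = 0.651.

0.651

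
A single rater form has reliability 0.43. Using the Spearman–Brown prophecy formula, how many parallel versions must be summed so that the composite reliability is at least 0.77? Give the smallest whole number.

5

k ≥ ρ*(1−ρ₁)/(ρ₁(1−ρ*)) = 0.77·0.57 / (0.43·0.23) = 4.438.
Smallest integer k = 5.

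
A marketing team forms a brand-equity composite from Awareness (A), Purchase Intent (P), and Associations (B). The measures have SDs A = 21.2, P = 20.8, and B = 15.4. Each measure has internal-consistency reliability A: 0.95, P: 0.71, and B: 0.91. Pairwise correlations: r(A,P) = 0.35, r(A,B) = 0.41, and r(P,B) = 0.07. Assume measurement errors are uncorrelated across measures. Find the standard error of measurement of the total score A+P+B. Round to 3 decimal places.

13.011

Var(total) = 1119.24 + 621.23 = 1740.47.
True-score variance = 949.958 + 621.23 = 1571.19, so reliability = 0.9027.
Error variance = 1740.47 − 1571.19 = 169.282; SEM = √169.282 = 13.011.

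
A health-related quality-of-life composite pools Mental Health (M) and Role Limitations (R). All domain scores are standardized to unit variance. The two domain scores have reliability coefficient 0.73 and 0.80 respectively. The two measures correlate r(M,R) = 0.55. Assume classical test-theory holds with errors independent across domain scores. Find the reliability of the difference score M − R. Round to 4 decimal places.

Var(M−R) = 1 + 1 − 2·0.55 = 2 − 1.1 = 0.9.
With uncorrelated errors the cross-covariances are all true-score covariance, so they carry over unchanged; only the diagonal terms shrink to ρᵢσᵢ².
True-score variance = [0.73 + 0.80] − 1.1 = 1.53 − 1.1 = 0.43.
Reliability = 0.43 / 0.9 = 0.4778.

0.4778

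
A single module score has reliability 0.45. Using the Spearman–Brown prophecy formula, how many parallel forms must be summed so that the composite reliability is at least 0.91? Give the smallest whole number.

k ≥ ρ*(1−ρ₁)/(ρ₁(1−ρ*)) = 0.91·0.55 / (0.45·0.09) = 12.358.
Smallest integer k = 13.

13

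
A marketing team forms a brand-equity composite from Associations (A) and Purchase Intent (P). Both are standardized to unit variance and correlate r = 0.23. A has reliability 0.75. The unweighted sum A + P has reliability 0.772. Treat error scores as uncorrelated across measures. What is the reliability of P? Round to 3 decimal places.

Var(A+P) = 2 + 2·0.23 = 2.460.
True-score variance = ρ_A + ρ_P + 2·0.23, so 0.772 = (0.75 + ρ_P + 0.46) / 2.460.
ρ_P = 0.772·2.460 − 0.75 − 0.46 = 0.689.

0.689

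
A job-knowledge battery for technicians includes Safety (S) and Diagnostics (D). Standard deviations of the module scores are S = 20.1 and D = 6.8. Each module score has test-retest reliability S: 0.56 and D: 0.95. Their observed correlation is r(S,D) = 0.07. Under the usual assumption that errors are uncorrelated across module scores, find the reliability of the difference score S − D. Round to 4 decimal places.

0.5823

Var(S−D) = 20.1² + 6.8² − 2·20.1·6.8·0.07 = 450.25 − 19.1352 = 431.115.
Under uncorrelated errors the observed covariances equal the true-score covariances, so only the own-variance terms attenuate.
True-score variance = [20.1²·0.56 + 6.8²·0.95] − 19.1352 = 270.174 − 19.1352 = 251.038.
Reliability = 251.038 / 431.115 = 0.5823.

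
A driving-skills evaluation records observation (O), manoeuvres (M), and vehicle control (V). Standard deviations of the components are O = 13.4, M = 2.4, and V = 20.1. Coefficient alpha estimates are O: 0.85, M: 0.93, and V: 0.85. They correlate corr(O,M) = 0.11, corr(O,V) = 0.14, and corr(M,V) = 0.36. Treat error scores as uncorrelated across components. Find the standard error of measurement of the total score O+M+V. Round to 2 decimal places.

Var(total) = 589.33 + 117.223 = 706.553.
True-score variance = 501.391 + 117.223 = 618.615, so reliability = 0.8755.
Error variance = 706.553 − 618.615 = 87.9387; SEM = √87.9387 = 9.38.

9.38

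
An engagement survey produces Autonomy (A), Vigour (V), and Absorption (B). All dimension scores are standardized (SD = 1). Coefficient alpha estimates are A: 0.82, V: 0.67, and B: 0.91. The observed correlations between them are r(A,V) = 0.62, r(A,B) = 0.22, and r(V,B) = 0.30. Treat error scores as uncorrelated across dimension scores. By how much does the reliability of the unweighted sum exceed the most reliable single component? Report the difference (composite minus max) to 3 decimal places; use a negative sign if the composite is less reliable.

Var(sum) = 3 + 2.28 = 5.28; true-score variance = 2.4 + 2.28 = 4.68; composite reliability = 0.8864.
Max component reliability = 0.9100.
Difference = 0.8864 − 0.9100 = -0.024.

-0.024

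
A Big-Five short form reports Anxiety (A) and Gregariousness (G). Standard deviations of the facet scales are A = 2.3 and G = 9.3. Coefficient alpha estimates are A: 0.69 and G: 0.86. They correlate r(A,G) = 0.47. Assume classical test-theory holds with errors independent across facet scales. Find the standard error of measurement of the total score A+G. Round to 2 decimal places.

Var(total) = 91.78 + 20.1066 = 111.887.
True-score variance = 78.0315 + 20.1066 = 98.1381, so reliability = 0.8771.
Error variance = 111.887 − 98.1381 = 13.7485; SEM = √13.7485 = 3.71.

3.71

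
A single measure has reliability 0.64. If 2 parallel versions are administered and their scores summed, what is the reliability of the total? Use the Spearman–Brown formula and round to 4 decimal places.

0.7805

ρ_k = kρ / (1 + (k−1)ρ) = 2·0.64 / (1 + 1·0.64) = 1.280 / 1.640 = 0.7805.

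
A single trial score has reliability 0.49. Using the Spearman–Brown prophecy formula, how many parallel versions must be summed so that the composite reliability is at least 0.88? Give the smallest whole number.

8

k ≥ ρ*(1−ρ₁)/(ρ₁(1−ρ*)) = 0.88·0.51 / (0.49·0.12) = 7.633.
Smallest integer k = 8.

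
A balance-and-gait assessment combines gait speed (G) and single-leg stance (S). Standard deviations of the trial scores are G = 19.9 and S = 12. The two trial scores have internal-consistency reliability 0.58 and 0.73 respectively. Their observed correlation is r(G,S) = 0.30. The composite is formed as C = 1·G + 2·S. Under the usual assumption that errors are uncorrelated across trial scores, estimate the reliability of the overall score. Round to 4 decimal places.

Var(C) = 19.9² + 2²·12² + 2·[2·19.9·12·0.30] = 972.01 + 286.56 = 1258.57.
Under uncorrelated errors the observed covariances equal the true-score covariances, so only the own-variance terms attenuate.
True-score variance = [19.9²·0.58 + 2²·12²·0.73] + 286.56 = 650.166 + 286.56 = 936.726.
Reliability = 936.726 / 1258.57 = 0.7443.

0.7443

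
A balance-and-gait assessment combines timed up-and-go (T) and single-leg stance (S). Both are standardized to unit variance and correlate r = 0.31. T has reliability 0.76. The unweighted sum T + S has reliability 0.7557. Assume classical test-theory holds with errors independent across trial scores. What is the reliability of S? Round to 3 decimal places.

0.600

Var(T+S) = 2 + 2·0.31 = 2.620.
True-score variance = ρ_T + ρ_S + 2·0.31, so 0.7557 = (0.76 + ρ_S + 0.62) / 2.620.
ρ_S = 0.7557·2.620 − 0.76 − 0.62 = 0.600.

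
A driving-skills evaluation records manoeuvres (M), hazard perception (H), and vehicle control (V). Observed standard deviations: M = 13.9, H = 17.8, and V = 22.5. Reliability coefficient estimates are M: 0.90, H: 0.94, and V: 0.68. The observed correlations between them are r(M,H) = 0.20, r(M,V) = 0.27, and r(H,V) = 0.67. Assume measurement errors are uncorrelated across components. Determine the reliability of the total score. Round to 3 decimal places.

Var(M+H+V) = 13.9² + 17.8² + 22.5² + 2·[13.9·17.8·0.20 + 13.9·22.5·0.27 + 17.8·22.5·0.67] = 1016.3 + 804.523 = 1820.82.
Under uncorrelated errors the observed covariances equal the true-score covariances, so only the own-variance terms attenuate.
True-score variance = [13.9²·0.90 + 17.8²·0.94 + 22.5²·0.68] + 804.523 = 815.969 + 804.523 = 1620.49.
Reliability = 1620.49 / 1820.82 = 0.890.

0.890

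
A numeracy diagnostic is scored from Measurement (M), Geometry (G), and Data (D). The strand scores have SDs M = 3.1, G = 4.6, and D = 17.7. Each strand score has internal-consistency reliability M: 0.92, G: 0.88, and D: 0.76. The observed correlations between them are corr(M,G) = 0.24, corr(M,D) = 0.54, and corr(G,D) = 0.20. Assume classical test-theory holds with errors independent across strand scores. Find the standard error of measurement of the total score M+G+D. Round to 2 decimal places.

Var(total) = 344.06 + 98.6724 = 442.732.
True-score variance = 265.562 + 98.6724 = 364.235, so reliability = 0.8227.
Error variance = 442.732 − 364.235 = 78.4976; SEM = √78.4976 = 8.86.

8.86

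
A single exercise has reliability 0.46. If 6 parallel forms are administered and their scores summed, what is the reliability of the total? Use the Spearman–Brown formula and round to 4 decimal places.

ρ_k = kρ / (1 + (k−1)ρ) = 6·0.46 / (1 + 5·0.46) = 2.760 / 3.300 = 0.8364.

0.8364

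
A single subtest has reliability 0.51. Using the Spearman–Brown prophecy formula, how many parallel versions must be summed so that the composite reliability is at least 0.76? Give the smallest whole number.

4

k ≥ ρ*(1−ρ₁)/(ρ₁(1−ρ*)) = 0.76·0.49 / (0.51·0.24) = 3.042.
Smallest integer k = 4.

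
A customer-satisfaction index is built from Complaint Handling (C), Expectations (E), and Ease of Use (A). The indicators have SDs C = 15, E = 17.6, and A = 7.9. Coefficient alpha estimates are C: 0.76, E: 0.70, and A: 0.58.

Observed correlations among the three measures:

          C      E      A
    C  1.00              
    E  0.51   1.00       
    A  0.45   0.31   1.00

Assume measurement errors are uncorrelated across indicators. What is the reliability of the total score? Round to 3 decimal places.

0.837

Var(C+E+A) = 15² + 17.6² + 7.9² + 2·[15·17.6·0.51 + 15·7.9·0.45 + 17.6·7.9·0.31] = 597.17 + 462.135 = 1059.3.
Because errors are independent across components, Cov(Tᵢ,Tⱼ) = Cov(Xᵢ,Xⱼ); the off-diagonal part of the true-score variance is the same as above.
True-score variance = [15²·0.76 + 17.6²·0.70 + 7.9²·0.58] + 462.135 = 424.03 + 462.135 = 886.165.
Reliability = 886.165 / 1059.3 = 0.837.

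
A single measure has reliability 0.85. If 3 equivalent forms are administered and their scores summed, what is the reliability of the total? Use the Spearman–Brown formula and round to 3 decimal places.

0.944

ρ_k = kρ / (1 + (k−1)ρ) = 3·0.85 / (1 + 2·0.85) = 2.550 / 2.700 = 0.944.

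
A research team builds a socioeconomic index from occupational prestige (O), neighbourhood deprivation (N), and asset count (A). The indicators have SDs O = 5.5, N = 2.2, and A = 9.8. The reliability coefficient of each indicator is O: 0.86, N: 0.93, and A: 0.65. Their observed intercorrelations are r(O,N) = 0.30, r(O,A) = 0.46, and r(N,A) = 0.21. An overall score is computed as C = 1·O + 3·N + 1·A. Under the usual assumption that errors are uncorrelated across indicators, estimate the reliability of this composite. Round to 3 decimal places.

0.848

Var(C) = 5.5² + 3²·2.2² + 9.8² + 2·[3·5.5·2.2·0.30 + 5.5·9.8·0.46 + 3·2.2·9.8·0.21] = 169.85 + 98.5336 = 268.384.
Because errors are independent across components, Cov(Tᵢ,Tⱼ) = Cov(Xᵢ,Xⱼ); the off-diagonal part of the true-score variance is the same as above.
True-score variance = [5.5²·0.86 + 3²·2.2²·0.93 + 9.8²·0.65] + 98.5336 = 128.952 + 98.5336 = 227.485.
Reliability = 227.485 / 268.384 = 0.848.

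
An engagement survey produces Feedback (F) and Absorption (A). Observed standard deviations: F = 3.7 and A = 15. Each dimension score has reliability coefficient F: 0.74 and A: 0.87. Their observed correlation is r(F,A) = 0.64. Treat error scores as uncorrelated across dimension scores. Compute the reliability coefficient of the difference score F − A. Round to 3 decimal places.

0.804

Var(F−A) = 3.7² + 15² − 2·3.7·15·0.64 = 238.69 − 71.04 = 167.65.
Under uncorrelated errors the observed covariances equal the true-score covariances, so only the own-variance terms attenuate.
True-score variance = [3.7²·0.74 + 15²·0.87] − 71.04 = 205.881 − 71.04 = 134.841.
Reliability = 134.841 / 167.65 = 0.804.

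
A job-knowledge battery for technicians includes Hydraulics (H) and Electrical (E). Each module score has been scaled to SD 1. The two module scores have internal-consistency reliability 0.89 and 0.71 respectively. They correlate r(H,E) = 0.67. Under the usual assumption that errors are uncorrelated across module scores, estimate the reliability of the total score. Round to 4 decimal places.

Var(H+E) = 2 + 2·[0.67] = 2 + 1.34 = 3.34.
Under uncorrelated errors the observed covariances equal the true-score covariances, so only the own-variance terms attenuate.
True-score variance = [0.89 + 0.71] + 1.34 = 1.6 + 1.34 = 2.94.
Reliability = 2.94 / 3.34 = 0.8802.

0.8802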